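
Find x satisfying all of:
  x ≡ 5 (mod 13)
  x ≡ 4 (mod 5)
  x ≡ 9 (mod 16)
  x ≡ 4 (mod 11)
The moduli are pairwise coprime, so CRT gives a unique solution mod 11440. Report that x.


Product of moduli M = 13 · 5 · 16 · 11 = 11440.
Merge one congruence at a time:
  Start: x ≡ 5 (mod 13).
  Combine with x ≡ 4 (mod 5); new modulus lcm = 65.
    Write x = 5 + 13·t and substitute into x ≡ 4 (mod 5): 13·t ≡ 4 − 5 = -1 (mod 5).
    Reduce coefficients mod 5: 3·t ≡ 4 (mod 5).
    The inverse of 3 mod 5 is 2 (since 3·2 = 6 = 1·5 + 1), so t ≡ 2·4 = 8 ≡ 3 (mod 5).
    Then x = 5 + 13·3 = 44, valid modulo lcm(13, 5) = 65: x ≡ 44 (mod 65).
  Combine with x ≡ 9 (mod 16); new modulus lcm = 1040.
    Write x = 44 + 65·t and substitute into x ≡ 9 (mod 16): 65·t ≡ 9 − 44 = -35 (mod 16).
    Reduce coefficients mod 16: 1·t ≡ 13 (mod 16).
    So t ≡ 13 (mod 16).
    Then x = 44 + 65·13 = 889, valid modulo lcm(65, 16) = 1040: x ≡ 889 (mod 1040).
  Combine with x ≡ 4 (mod 11); new modulus lcm = 11440.
    Write x = 889 + 1040·t and substitute into x ≡ 4 (mod 11): 1040·t ≡ 4 − 889 = -885 (mod 11).
    Reduce coefficients mod 11: 6·t ≡ 6 (mod 11).
    The inverse of 6 mod 11 is 2 (since 6·2 = 12 = 1·11 + 1), so t ≡ 2·6 = 12 ≡ 1 (mod 11).
    Then x = 889 + 1040·1 = 1929, valid modulo lcm(1040, 11) = 11440: x ≡ 1929 (mod 11440).
Verify against each original: 1929 mod 13 = 5, 1929 mod 5 = 4, 1929 mod 16 = 9, 1929 mod 11 = 4.

x ≡ 1929 (mod 11440).


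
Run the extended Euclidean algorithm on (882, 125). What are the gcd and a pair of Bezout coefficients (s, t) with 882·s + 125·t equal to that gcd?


Euclidean algorithm on (882, 125) — divide until remainder is 0:
  882 = 7 · 125 + 7
  125 = 17 · 7 + 6
  7 = 1 · 6 + 1
  6 = 6 · 1 + 0
gcd(882, 125) = 1.
Track Bezout coefficients alongside the remainders: start with r₀ = 882 = a·1 + b·0 (s = 1, t = 0) and r₁ = 125 = a·0 + b·1 (s = 0, t = 1); each new remainder r_{k+1} = r_{k-1} − q_k·r_k inherits s_{k+1} = s_{k-1} − q_k·s_k, t_{k+1} = t_{k-1} − q_k·t_k, so r_k = a·s_k + b·t_k at every step:
  q = 7: r = 7, s = 1 − 7·0 = 1, t = 0 − 7·1 = -7  (check: 882·1 + 125·(-7) = 7)
  q = 17: r = 6, s = 0 − 17·1 = -17, t = 1 − 17·(-7) = 120  (check: 882·(-17) + 125·120 = 6)
  q = 1: r = 1, s = 1 − 1·(-17) = 18, t = -7 − 1·120 = -127  (check: 882·18 + 125·(-127) = 1)
The row with r = 1 (the gcd) gives the Bezout coefficients s = 18, t = -127.
Result: 882 · (18) + 125 · (-127) = 1.

gcd(882, 125) = 1; s = 18, t = -127 (check: 882·18 + 125·(-127) = 1).


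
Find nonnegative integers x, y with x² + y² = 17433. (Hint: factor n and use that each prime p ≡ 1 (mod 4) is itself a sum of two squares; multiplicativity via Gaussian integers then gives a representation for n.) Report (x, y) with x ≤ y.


Step 1: Factor n = 17433 = 3^2 · 13 · 149.
Step 2: Check the mod-4 condition on each prime factor: 3 ≡ 3 (mod 4), exponent 2 (must be even); 13 ≡ 1 (mod 4), exponent 1; 149 ≡ 1 (mod 4), exponent 1.
All primes ≡ 3 (mod 4) appear to even exponent (or don't appear), so by the two-squares theorem n IS expressible as a sum of two squares.
Step 3: Build a representation. Group n = k² · m with k = 3 and m = 13 · 149 = 1937 (a product of primes ≡ 1 (mod 4)); a representation of m scales to one of n via (k·x)² + (k·y)² = k²(x² + y²). Each prime p ≡ 1 (mod 4) is itself a sum of two squares; find a² by testing p − a² for a perfect square:
  13: 13 − 1² = 12, 13 − 2² = 9 = 3² ⇒ 13 = 2² + 3².
  149: 149 − 1² = 148, 149 − 2² = 145, 149 − 3² = 140, 149 − 4² = 133, 149 − 5² = 124, 149 − 6² = 113, 149 − 7² = 100 = 10² ⇒ 149 = 7² + 10².
  Combine using the Brahmagupta–Fibonacci identity (a² + b²)(c² + d²) = (ac − bd)² + (ad + bc)² = (ac + bd)² + (ad − bc)²:
  13 · 149 = 1937: from (2² + 3²)(7² + 10²), take (2·7 − 3·10, 2·10 + 3·7) = (14 − 30, 20 + 21) = (-16, 41); dropping signs (only squares matter) gives (16, 41); check 16² + 41² = 256 + 1681 = 1937 ✓.
  Scale by k = 3: (3·16, 3·41) = (48, 123).
Step 4: Order so x ≤ y and verify: 48² + 123² = 2304 + 15129 = 17433 = n. ✓

n = 17433 = 48² + 123² (one valid representation with x ≤ y).


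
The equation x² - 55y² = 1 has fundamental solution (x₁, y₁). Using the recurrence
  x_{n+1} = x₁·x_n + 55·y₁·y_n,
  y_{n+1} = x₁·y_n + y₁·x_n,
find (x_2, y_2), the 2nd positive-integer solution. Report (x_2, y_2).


Step 1: Find the fundamental solution (x₁, y₁) of x² - 55y² = 1.
  Expand √55 as a continued fraction. a₀ = ⌊√55⌋ = 7; iterate m_{k+1} = d_k·a_k − m_k, d_{k+1} = (55 − m_{k+1}²)/d_k, a_{k+1} = ⌊(a₀ + m_{k+1})/d_{k+1}⌋ (starting m₀ = 0, d₀ = 1), with convergents p_k = a_k·p_{k-1} + p_{k-2}, q_k = a_k·q_{k-1} + q_{k-2} (p₋₁ = 1, q₋₁ = 0):
  k = 0: a₀ = 7; p₀/q₀ = 7/1; p₀² − 55·q₀² = 49 − 55 = -6.
  k = 1: m = 7, d = 6, a = ⌊(7 + 7)/6⌋ = 2; p/q = (2·7 + 1)/(2·1 + 0) = 15/2; p² − 55·q² = 225 − 220 = 5.
  k = 2: m = 5, d = 5, a = ⌊(7 + 5)/5⌋ = 2; p/q = (2·15 + 7)/(2·2 + 1) = 37/5; p² − 55·q² = 1369 − 1375 = -6.
  k = 3: m = 5, d = 6, a = ⌊(7 + 5)/6⌋ = 2; p/q = (2·37 + 15)/(2·5 + 2) = 89/12; p² − 55·q² = 7921 − 7920 = 1.
  The first convergent with p² − 55·q² = 1 gives the fundamental solution (x₁, y₁) = (89, 12).
Step 2: Apply the recurrence (x_{n+1}, y_{n+1}) = (x₁x_n + 55y₁y_n, x₁y_n + y₁x_n) repeatedly.
  From (x_1, y_1) = (89, 12): x_2 = 89·89 + 55·12·12 = 15841; y_2 = 89·12 + 12·89 = 2136.
Step 3: Verify x_2² - 55·y_2² = 250937281 - 250937280 = 1 (should be 1). ✓

(x_1, y_1) = (89, 12); (x_2, y_2) = (15841, 2136).


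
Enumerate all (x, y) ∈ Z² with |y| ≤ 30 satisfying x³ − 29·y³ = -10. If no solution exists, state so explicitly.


The equation is x³ - 29y³ = -10. For fixed y, x³ = 29·y³ − 10, so a solution requires the RHS to be a perfect cube.
Strategy: iterate y from -30 to 30, compute RHS = 29·y³ − 10, and check whether it is a (positive or negative) perfect cube.
Check small values of y:
  y = 0: RHS = -10 is not a perfect cube.
  y = 1: RHS = 19 is not a perfect cube.
  y = -1: RHS = -39 is not a perfect cube.
  y = 2: RHS = 222 is not a perfect cube.
  y = -2: RHS = -242 is not a perfect cube.
  y = 3: RHS = 773 is not a perfect cube.
  y = -3: RHS = -793 is not a perfect cube.
Continuing the search up to |y| = 30 finds no solutions either.
No (x, y) in the scanned range satisfies the equation.

No integer solutions with |y| ≤ 30.


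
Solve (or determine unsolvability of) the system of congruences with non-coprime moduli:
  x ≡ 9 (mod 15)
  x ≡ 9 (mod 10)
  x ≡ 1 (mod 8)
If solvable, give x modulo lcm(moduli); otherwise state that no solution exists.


Moduli 15, 10, 8 are not pairwise coprime, so CRT works modulo lcm(m_i) when all pairwise compatibility conditions hold.
Pairwise compatibility: gcd(m_i, m_j) must divide a_i - a_j for every pair.
Merge one congruence at a time:
  Start: x ≡ 9 (mod 15).
  Combine with x ≡ 9 (mod 10): gcd(15, 10) = 5; 9 - 9 = 0, which IS divisible by 5, so compatible.
    Write x = 9 + 15·t and substitute into x ≡ 9 (mod 10): 15·t ≡ 9 − 9 = 0 (mod 10).
    Divide the congruence (and modulus) by g = 5: 3·t ≡ 0 (mod 2).
    Reduce coefficients mod 2: 1·t ≡ 0 (mod 2).
    So t ≡ 0 (mod 2).
    Then x = 9 + 15·0 = 9, valid modulo lcm(15, 10) = 30: x ≡ 9 (mod 30).
  Combine with x ≡ 1 (mod 8): gcd(30, 8) = 2; 1 - 9 = -8, which IS divisible by 2, so compatible.
    Write x = 9 + 30·t and substitute into x ≡ 1 (mod 8): 30·t ≡ 1 − 9 = -8 (mod 8).
    Divide the congruence (and modulus) by g = 2: 15·t ≡ -4 (mod 4).
    Reduce coefficients mod 4: 3·t ≡ 0 (mod 4).
    The inverse of 3 mod 4 is 3 (since 3·3 = 9 = 2·4 + 1), so t ≡ 3·0 = 0 ≡ 0 (mod 4).
    Then x = 9 + 30·0 = 9, valid modulo lcm(30, 8) = 120: x ≡ 9 (mod 120).
Verify: 9 mod 15 = 9, 9 mod 10 = 9, 9 mod 8 = 1.

x ≡ 9 (mod 120).


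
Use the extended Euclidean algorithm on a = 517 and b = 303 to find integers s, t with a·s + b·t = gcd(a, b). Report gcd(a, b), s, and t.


Euclidean algorithm on (517, 303) — divide until remainder is 0:
  517 = 1 · 303 + 214
  303 = 1 · 214 + 89
  214 = 2 · 89 + 36
  89 = 2 · 36 + 17
  36 = 2 · 17 + 2
  17 = 8 · 2 + 1
  2 = 2 · 1 + 0
gcd(517, 303) = 1.
Track Bezout coefficients alongside the remainders: start with r₀ = 517 = a·1 + b·0 (s = 1, t = 0) and r₁ = 303 = a·0 + b·1 (s = 0, t = 1); each new remainder r_{k+1} = r_{k-1} − q_k·r_k inherits s_{k+1} = s_{k-1} − q_k·s_k, t_{k+1} = t_{k-1} − q_k·t_k, so r_k = a·s_k + b·t_k at every step:
  q = 1: r = 214, s = 1 − 1·0 = 1, t = 0 − 1·1 = -1  (check: 517·1 + 303·(-1) = 214)
  q = 1: r = 89, s = 0 − 1·1 = -1, t = 1 − 1·(-1) = 2  (check: 517·(-1) + 303·2 = 89)
  q = 2: r = 36, s = 1 − 2·(-1) = 3, t = -1 − 2·2 = -5  (check: 517·3 + 303·(-5) = 36)
  q = 2: r = 17, s = -1 − 2·3 = -7, t = 2 − 2·(-5) = 12  (check: 517·(-7) + 303·12 = 17)
  q = 2: r = 2, s = 3 − 2·(-7) = 17, t = -5 − 2·12 = -29  (check: 517·17 + 303·(-29) = 2)
  q = 8: r = 1, s = -7 − 8·17 = -143, t = 12 − 8·(-29) = 244  (check: 517·(-143) + 303·244 = 1)
The row with r = 1 (the gcd) gives the Bezout coefficients s = -143, t = 244.
Result: 517 · (-143) + 303 · (244) = 1.

gcd(517, 303) = 1; s = -143, t = 244 (check: 517·(-143) + 303·244 = 1).


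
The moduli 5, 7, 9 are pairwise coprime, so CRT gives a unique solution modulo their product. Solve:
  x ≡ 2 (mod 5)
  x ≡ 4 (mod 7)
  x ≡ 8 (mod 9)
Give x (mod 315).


Moduli 5, 7, 9 are pairwise coprime; by CRT there is a unique solution modulo M = 5 · 7 · 9 = 315.
Solve pairwise, accumulating the modulus:
  Start with x ≡ 2 (mod 5).
  Combine with x ≡ 4 (mod 7): since gcd(5, 7) = 1, we get a unique residue mod 35.
    Write x = 2 + 5·t and substitute into x ≡ 4 (mod 7): 5·t ≡ 4 − 2 = 2 (mod 7).
    The inverse of 5 mod 7 is 3 (since 5·3 = 15 = 2·7 + 1), so t ≡ 3·2 = 6 ≡ 6 (mod 7).
    Then x = 2 + 5·6 = 32, valid modulo lcm(5, 7) = 35: x ≡ 32 (mod 35).
  Combine with x ≡ 8 (mod 9): since gcd(35, 9) = 1, we get a unique residue mod 315.
    Write x = 32 + 35·t and substitute into x ≡ 8 (mod 9): 35·t ≡ 8 − 32 = -24 (mod 9).
    Reduce coefficients mod 9: 8·t ≡ 3 (mod 9).
    The inverse of 8 mod 9 is 8 (since 8·8 = 64 = 7·9 + 1), so t ≡ 8·3 = 24 ≡ 6 (mod 9).
    Then x = 32 + 35·6 = 242, valid modulo lcm(35, 9) = 315: x ≡ 242 (mod 315).
Verify: 242 mod 5 = 2 ✓, 242 mod 7 = 4 ✓, 242 mod 9 = 8 ✓.

x ≡ 242 (mod 315).


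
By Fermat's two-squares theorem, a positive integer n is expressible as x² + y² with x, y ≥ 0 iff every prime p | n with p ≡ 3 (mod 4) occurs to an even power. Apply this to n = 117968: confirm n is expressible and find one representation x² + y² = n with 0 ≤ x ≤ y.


Step 1: Factor n = 117968 = 2^4 · 73 · 101.
Step 2: Check the mod-4 condition on each prime factor: 2 = 2 (special); 73 ≡ 1 (mod 4), exponent 1; 101 ≡ 1 (mod 4), exponent 1.
All primes ≡ 3 (mod 4) appear to even exponent (or don't appear), so by the two-squares theorem n IS expressible as a sum of two squares.
Step 3: Build a representation. Group n = k² · m with k = 4 and m = 73 · 101 = 7373 (a product of primes ≡ 1 (mod 4)); a representation of m scales to one of n via (k·x)² + (k·y)² = k²(x² + y²). Each prime p ≡ 1 (mod 4) is itself a sum of two squares; find a² by testing p − a² for a perfect square:
  73: 73 − 1² = 72, 73 − 2² = 69, 73 − 3² = 64 = 8² ⇒ 73 = 3² + 8².
  101: 101 − 1² = 100 = 10² ⇒ 101 = 1² + 10².
  Combine using the Brahmagupta–Fibonacci identity (a² + b²)(c² + d²) = (ac − bd)² + (ad + bc)² = (ac + bd)² + (ad − bc)²:
  73 · 101 = 7373: from (3² + 8²)(1² + 10²), take (3·1 − 8·10, 3·10 + 8·1) = (3 − 80, 30 + 8) = (-77, 38); dropping signs (only squares matter) gives (77, 38); check 77² + 38² = 5929 + 1444 = 7373 ✓.
  Scale by k = 4: (4·77, 4·38) = (308, 152).
Step 4: Order so x ≤ y and verify: 152² + 308² = 23104 + 94864 = 117968 = n. ✓

n = 117968 = 152² + 308² (one valid representation with x ≤ y).


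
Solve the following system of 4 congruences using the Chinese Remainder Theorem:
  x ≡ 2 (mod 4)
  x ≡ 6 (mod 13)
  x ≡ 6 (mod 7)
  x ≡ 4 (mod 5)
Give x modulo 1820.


Product of moduli M = 4 · 13 · 7 · 5 = 1820.
Merge one congruence at a time:
  Start: x ≡ 2 (mod 4).
  Combine with x ≡ 6 (mod 13); new modulus lcm = 52.
    Write x = 2 + 4·t and substitute into x ≡ 6 (mod 13): 4·t ≡ 6 − 2 = 4 (mod 13).
    The inverse of 4 mod 13 is 10 (since 4·10 = 40 = 3·13 + 1), so t ≡ 10·4 = 40 ≡ 1 (mod 13).
    Then x = 2 + 4·1 = 6, valid modulo lcm(4, 13) = 52: x ≡ 6 (mod 52).
  Combine with x ≡ 6 (mod 7); new modulus lcm = 364.
    Write x = 6 + 52·t and substitute into x ≡ 6 (mod 7): 52·t ≡ 6 − 6 = 0 (mod 7).
    Reduce coefficients mod 7: 3·t ≡ 0 (mod 7).
    The inverse of 3 mod 7 is 5 (since 3·5 = 15 = 2·7 + 1), so t ≡ 5·0 = 0 ≡ 0 (mod 7).
    Then x = 6 + 52·0 = 6, valid modulo lcm(52, 7) = 364: x ≡ 6 (mod 364).
  Combine with x ≡ 4 (mod 5); new modulus lcm = 1820.
    Write x = 6 + 364·t and substitute into x ≡ 4 (mod 5): 364·t ≡ 4 − 6 = -2 (mod 5).
    Reduce coefficients mod 5: 4·t ≡ 3 (mod 5).
    The inverse of 4 mod 5 is 4 (since 4·4 = 16 = 3·5 + 1), so t ≡ 4·3 = 12 ≡ 2 (mod 5).
    Then x = 6 + 364·2 = 734, valid modulo lcm(364, 5) = 1820: x ≡ 734 (mod 1820).
Verify against each original: 734 mod 4 = 2, 734 mod 13 = 6, 734 mod 7 = 6, 734 mod 5 = 4.

x ≡ 734 (mod 1820).


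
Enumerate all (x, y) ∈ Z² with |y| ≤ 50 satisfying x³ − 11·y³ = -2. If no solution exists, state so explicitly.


The equation is x³ - 11y³ = -2. For fixed y, x³ = 11·y³ − 2, so a solution requires the RHS to be a perfect cube.
Strategy: iterate y from -50 to 50, compute RHS = 11·y³ − 2, and check whether it is a (positive or negative) perfect cube.
Check small values of y:
  y = 0: RHS = -2 is not a perfect cube.
  y = 1: RHS = 9 is not a perfect cube.
  y = -1: RHS = -13 is not a perfect cube.
  y = 2: RHS = 86 is not a perfect cube.
  y = -2: RHS = -90 is not a perfect cube.
  y = 3: RHS = 295 is not a perfect cube.
  y = -3: RHS = -299 is not a perfect cube.
Continuing the search up to |y| = 50 finds no solutions either.
No (x, y) in the scanned range satisfies the equation.

No integer solutions with |y| ≤ 50.


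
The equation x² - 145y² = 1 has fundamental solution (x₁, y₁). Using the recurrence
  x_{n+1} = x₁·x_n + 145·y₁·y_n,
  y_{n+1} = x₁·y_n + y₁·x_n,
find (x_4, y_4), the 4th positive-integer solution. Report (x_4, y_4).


Step 1: Find the fundamental solution (x₁, y₁) of x² - 145y² = 1.
  Expand √145 as a continued fraction. a₀ = ⌊√145⌋ = 12; iterate m_{k+1} = d_k·a_k − m_k, d_{k+1} = (145 − m_{k+1}²)/d_k, a_{k+1} = ⌊(a₀ + m_{k+1})/d_{k+1}⌋ (starting m₀ = 0, d₀ = 1), with convergents p_k = a_k·p_{k-1} + p_{k-2}, q_k = a_k·q_{k-1} + q_{k-2} (p₋₁ = 1, q₋₁ = 0):
  k = 0: a₀ = 12; p₀/q₀ = 12/1; p₀² − 145·q₀² = 144 − 145 = -1.
  k = 1: m = 12, d = 1, a = ⌊(12 + 12)/1⌋ = 24; p/q = (24·12 + 1)/(24·1 + 0) = 289/24; p² − 145·q² = 83521 − 83520 = 1.
  The first convergent with p² − 145·q² = 1 gives the fundamental solution (x₁, y₁) = (289, 24).
Step 2: Apply the recurrence (x_{n+1}, y_{n+1}) = (x₁x_n + 145y₁y_n, x₁y_n + y₁x_n) repeatedly.
  From (x_1, y_1) = (289, 24): x_2 = 289·289 + 145·24·24 = 167041; y_2 = 289·24 + 24·289 = 13872.
  From (x_2, y_2) = (167041, 13872): x_3 = 289·167041 + 145·24·13872 = 96549409; y_3 = 289·13872 + 24·167041 = 8017992.
  From (x_3, y_3) = (96549409, 8017992): x_4 = 289·96549409 + 145·24·8017992 = 55805391361; y_4 = 289·8017992 + 24·96549409 = 4634385504.
Step 3: Verify x_4² - 145·y_4² = 3114241704954373432321 - 3114241704954373432320 = 1 (should be 1). ✓

(x_1, y_1) = (289, 24); (x_4, y_4) = (55805391361, 4634385504).


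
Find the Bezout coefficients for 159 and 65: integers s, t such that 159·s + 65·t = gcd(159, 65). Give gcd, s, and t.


Euclidean algorithm on (159, 65) — divide until remainder is 0:
  159 = 2 · 65 + 29
  65 = 2 · 29 + 7
  29 = 4 · 7 + 1
  7 = 7 · 1 + 0
gcd(159, 65) = 1.
Track Bezout coefficients alongside the remainders: start with r₀ = 159 = a·1 + b·0 (s = 1, t = 0) and r₁ = 65 = a·0 + b·1 (s = 0, t = 1); each new remainder r_{k+1} = r_{k-1} − q_k·r_k inherits s_{k+1} = s_{k-1} − q_k·s_k, t_{k+1} = t_{k-1} − q_k·t_k, so r_k = a·s_k + b·t_k at every step:
  q = 2: r = 29, s = 1 − 2·0 = 1, t = 0 − 2·1 = -2  (check: 159·1 + 65·(-2) = 29)
  q = 2: r = 7, s = 0 − 2·1 = -2, t = 1 − 2·(-2) = 5  (check: 159·(-2) + 65·5 = 7)
  q = 4: r = 1, s = 1 − 4·(-2) = 9, t = -2 − 4·5 = -22  (check: 159·9 + 65·(-22) = 1)
The row with r = 1 (the gcd) gives the Bezout coefficients s = 9, t = -22.
Result: 159 · (9) + 65 · (-22) = 1.

gcd(159, 65) = 1; s = 9, t = -22 (check: 159·9 + 65·(-22) = 1).


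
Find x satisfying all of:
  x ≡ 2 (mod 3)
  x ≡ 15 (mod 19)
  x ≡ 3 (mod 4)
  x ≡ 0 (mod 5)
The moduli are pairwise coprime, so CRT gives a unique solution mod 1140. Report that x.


Product of moduli M = 3 · 19 · 4 · 5 = 1140.
Merge one congruence at a time:
  Start: x ≡ 2 (mod 3).
  Combine with x ≡ 15 (mod 19); new modulus lcm = 57.
    Write x = 2 + 3·t and substitute into x ≡ 15 (mod 19): 3·t ≡ 15 − 2 = 13 (mod 19).
    The inverse of 3 mod 19 is 13 (since 3·13 = 39 = 2·19 + 1), so t ≡ 13·13 = 169 ≡ 17 (mod 19).
    Then x = 2 + 3·17 = 53, valid modulo lcm(3, 19) = 57: x ≡ 53 (mod 57).
  Combine with x ≡ 3 (mod 4); new modulus lcm = 228.
    Write x = 53 + 57·t and substitute into x ≡ 3 (mod 4): 57·t ≡ 3 − 53 = -50 (mod 4).
    Reduce coefficients mod 4: 1·t ≡ 2 (mod 4).
    So t ≡ 2 (mod 4).
    Then x = 53 + 57·2 = 167, valid modulo lcm(57, 4) = 228: x ≡ 167 (mod 228).
  Combine with x ≡ 0 (mod 5); new modulus lcm = 1140.
    Write x = 167 + 228·t and substitute into x ≡ 0 (mod 5): 228·t ≡ 0 − 167 = -167 (mod 5).
    Reduce coefficients mod 5: 3·t ≡ 3 (mod 5).
    The inverse of 3 mod 5 is 2 (since 3·2 = 6 = 1·5 + 1), so t ≡ 2·3 = 6 ≡ 1 (mod 5).
    Then x = 167 + 228·1 = 395, valid modulo lcm(228, 5) = 1140: x ≡ 395 (mod 1140).
Verify against each original: 395 mod 3 = 2, 395 mod 19 = 15, 395 mod 4 = 3, 395 mod 5 = 0.

x ≡ 395 (mod 1140).


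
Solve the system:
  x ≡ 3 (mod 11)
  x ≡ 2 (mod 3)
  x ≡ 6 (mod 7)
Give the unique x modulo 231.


Moduli 11, 3, 7 are pairwise coprime; by CRT there is a unique solution modulo M = 11 · 3 · 7 = 231.
Solve pairwise, accumulating the modulus:
  Start with x ≡ 3 (mod 11).
  Combine with x ≡ 2 (mod 3): since gcd(11, 3) = 1, we get a unique residue mod 33.
    Write x = 3 + 11·t and substitute into x ≡ 2 (mod 3): 11·t ≡ 2 − 3 = -1 (mod 3).
    Reduce coefficients mod 3: 2·t ≡ 2 (mod 3).
    The inverse of 2 mod 3 is 2 (since 2·2 = 4 = 1·3 + 1), so t ≡ 2·2 = 4 ≡ 1 (mod 3).
    Then x = 3 + 11·1 = 14, valid modulo lcm(11, 3) = 33: x ≡ 14 (mod 33).
  Combine with x ≡ 6 (mod 7): since gcd(33, 7) = 1, we get a unique residue mod 231.
    Write x = 14 + 33·t and substitute into x ≡ 6 (mod 7): 33·t ≡ 6 − 14 = -8 (mod 7).
    Reduce coefficients mod 7: 5·t ≡ 6 (mod 7).
    The inverse of 5 mod 7 is 3 (since 5·3 = 15 = 2·7 + 1), so t ≡ 3·6 = 18 ≡ 4 (mod 7).
    Then x = 14 + 33·4 = 146, valid modulo lcm(33, 7) = 231: x ≡ 146 (mod 231).
Verify: 146 mod 11 = 3 ✓, 146 mod 3 = 2 ✓, 146 mod 7 = 6 ✓.

x ≡ 146 (mod 231).


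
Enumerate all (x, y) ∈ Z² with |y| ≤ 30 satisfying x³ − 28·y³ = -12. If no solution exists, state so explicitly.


The equation is x³ - 28y³ = -12. For fixed y, x³ = 28·y³ − 12, so a solution requires the RHS to be a perfect cube.
Strategy: iterate y from -30 to 30, compute RHS = 28·y³ − 12, and check whether it is a (positive or negative) perfect cube.
Check small values of y:
  y = 0: RHS = -12 is not a perfect cube.
  y = 1: RHS = 16 is not a perfect cube.
  y = -1: RHS = -40 is not a perfect cube.
  y = 2: RHS = 212 is not a perfect cube.
  y = -2: RHS = -236 is not a perfect cube.
  y = 3: RHS = 744 is not a perfect cube.
  y = -3: RHS = -768 is not a perfect cube.
Continuing the search up to |y| = 30 finds no solutions either.
No (x, y) in the scanned range satisfies the equation.

No integer solutions with |y| ≤ 30.


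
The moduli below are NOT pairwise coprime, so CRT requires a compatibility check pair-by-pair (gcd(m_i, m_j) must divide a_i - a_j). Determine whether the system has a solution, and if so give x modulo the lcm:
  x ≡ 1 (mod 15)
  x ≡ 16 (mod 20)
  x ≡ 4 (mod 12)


Moduli 15, 20, 12 are not pairwise coprime, so CRT works modulo lcm(m_i) when all pairwise compatibility conditions hold.
Pairwise compatibility: gcd(m_i, m_j) must divide a_i - a_j for every pair.
Merge one congruence at a time:
  Start: x ≡ 1 (mod 15).
  Combine with x ≡ 16 (mod 20): gcd(15, 20) = 5; 16 - 1 = 15, which IS divisible by 5, so compatible.
    Write x = 1 + 15·t and substitute into x ≡ 16 (mod 20): 15·t ≡ 16 − 1 = 15 (mod 20).
    Divide the congruence (and modulus) by g = 5: 3·t ≡ 3 (mod 4).
    The inverse of 3 mod 4 is 3 (since 3·3 = 9 = 2·4 + 1), so t ≡ 3·3 = 9 ≡ 1 (mod 4).
    Then x = 1 + 15·1 = 16, valid modulo lcm(15, 20) = 60: x ≡ 16 (mod 60).
  Combine with x ≡ 4 (mod 12): gcd(60, 12) = 12; 4 - 16 = -12, which IS divisible by 12, so compatible.
    Write x = 16 + 60·t and substitute into x ≡ 4 (mod 12): 60·t ≡ 4 − 16 = -12 (mod 12).
    Divide the congruence (and modulus) by g = 12: 5·t ≡ -1 (mod 1).
    Modulo 1 every t works; take t = 0.
    Then x = 16 + 60·0 = 16, valid modulo lcm(60, 12) = 60: x ≡ 16 (mod 60).
Verify: 16 mod 15 = 1, 16 mod 20 = 16, 16 mod 12 = 4.

x ≡ 16 (mod 60).


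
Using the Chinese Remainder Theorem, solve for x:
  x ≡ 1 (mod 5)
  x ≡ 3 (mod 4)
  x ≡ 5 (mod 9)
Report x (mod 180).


Moduli 5, 4, 9 are pairwise coprime; by CRT there is a unique solution modulo M = 5 · 4 · 9 = 180.
Solve pairwise, accumulating the modulus:
  Start with x ≡ 1 (mod 5).
  Combine with x ≡ 3 (mod 4): since gcd(5, 4) = 1, we get a unique residue mod 20.
    Write x = 1 + 5·t and substitute into x ≡ 3 (mod 4): 5·t ≡ 3 − 1 = 2 (mod 4).
    Reduce coefficients mod 4: 1·t ≡ 2 (mod 4).
    So t ≡ 2 (mod 4).
    Then x = 1 + 5·2 = 11, valid modulo lcm(5, 4) = 20: x ≡ 11 (mod 20).
  Combine with x ≡ 5 (mod 9): since gcd(20, 9) = 1, we get a unique residue mod 180.
    Write x = 11 + 20·t and substitute into x ≡ 5 (mod 9): 20·t ≡ 5 − 11 = -6 (mod 9).
    Reduce coefficients mod 9: 2·t ≡ 3 (mod 9).
    The inverse of 2 mod 9 is 5 (since 2·5 = 10 = 1·9 + 1), so t ≡ 5·3 = 15 ≡ 6 (mod 9).
    Then x = 11 + 20·6 = 131, valid modulo lcm(20, 9) = 180: x ≡ 131 (mod 180).
Verify: 131 mod 5 = 1 ✓, 131 mod 4 = 3 ✓, 131 mod 9 = 5 ✓.

x ≡ 131 (mod 180).


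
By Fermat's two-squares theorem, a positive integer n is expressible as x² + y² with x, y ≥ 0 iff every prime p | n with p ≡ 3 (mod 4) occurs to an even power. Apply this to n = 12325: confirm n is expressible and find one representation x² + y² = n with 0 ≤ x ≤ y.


Step 1: Factor n = 12325 = 5^2 · 17 · 29.
Step 2: Check the mod-4 condition on each prime factor: 5 ≡ 1 (mod 4), exponent 2; 17 ≡ 1 (mod 4), exponent 1; 29 ≡ 1 (mod 4), exponent 1.
All primes ≡ 3 (mod 4) appear to even exponent (or don't appear), so by the two-squares theorem n IS expressible as a sum of two squares.
Step 3: Build a representation. Group n = k² · m with k = 5 and m = 17 · 29 = 493 (a product of primes ≡ 1 (mod 4)); a representation of m scales to one of n via (k·x)² + (k·y)² = k²(x² + y²). Each prime p ≡ 1 (mod 4) is itself a sum of two squares; find a² by testing p − a² for a perfect square:
  17: 17 − 1² = 16 = 4² ⇒ 17 = 1² + 4².
  29: 29 − 1² = 28, 29 − 2² = 25 = 5² ⇒ 29 = 2² + 5².
  Combine using the Brahmagupta–Fibonacci identity (a² + b²)(c² + d²) = (ac − bd)² + (ad + bc)² = (ac + bd)² + (ad − bc)²:
  17 · 29 = 493: from (1² + 4²)(2² + 5²), take (1·2 − 4·5, 1·5 + 4·2) = (2 − 20, 5 + 8) = (-18, 13); dropping signs (only squares matter) gives (18, 13); check 18² + 13² = 324 + 169 = 493 ✓.
  Scale by k = 5: (5·18, 5·13) = (90, 65).
Step 4: Order so x ≤ y and verify: 65² + 90² = 4225 + 8100 = 12325 = n. ✓

n = 12325 = 65² + 90² (one valid representation with x ≤ y).


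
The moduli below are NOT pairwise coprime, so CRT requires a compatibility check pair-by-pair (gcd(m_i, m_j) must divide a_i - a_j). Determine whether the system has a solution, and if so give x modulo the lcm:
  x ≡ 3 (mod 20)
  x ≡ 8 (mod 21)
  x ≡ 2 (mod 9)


Moduli 20, 21, 9 are not pairwise coprime, so CRT works modulo lcm(m_i) when all pairwise compatibility conditions hold.
Pairwise compatibility: gcd(m_i, m_j) must divide a_i - a_j for every pair.
Merge one congruence at a time:
  Start: x ≡ 3 (mod 20).
  Combine with x ≡ 8 (mod 21): gcd(20, 21) = 1; 8 - 3 = 5, which IS divisible by 1, so compatible.
    Write x = 3 + 20·t and substitute into x ≡ 8 (mod 21): 20·t ≡ 8 − 3 = 5 (mod 21).
    The inverse of 20 mod 21 is 20 (since 20·20 = 400 = 19·21 + 1), so t ≡ 20·5 = 100 ≡ 16 (mod 21).
    Then x = 3 + 20·16 = 323, valid modulo lcm(20, 21) = 420: x ≡ 323 (mod 420).
  Combine with x ≡ 2 (mod 9): gcd(420, 9) = 3; 2 - 323 = -321, which IS divisible by 3, so compatible.
    Write x = 323 + 420·t and substitute into x ≡ 2 (mod 9): 420·t ≡ 2 − 323 = -321 (mod 9).
    Divide the congruence (and modulus) by g = 3: 140·t ≡ -107 (mod 3).
    Reduce coefficients mod 3: 2·t ≡ 1 (mod 3).
    The inverse of 2 mod 3 is 2 (since 2·2 = 4 = 1·3 + 1), so t ≡ 2·1 = 2 ≡ 2 (mod 3).
    Then x = 323 + 420·2 = 1163, valid modulo lcm(420, 9) = 1260: x ≡ 1163 (mod 1260).
Verify: 1163 mod 20 = 3, 1163 mod 21 = 8, 1163 mod 9 = 2.

x ≡ 1163 (mod 1260).


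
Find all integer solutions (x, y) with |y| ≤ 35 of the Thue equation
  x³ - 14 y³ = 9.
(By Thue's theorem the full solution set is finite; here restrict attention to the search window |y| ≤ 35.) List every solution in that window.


The equation is x³ - 14y³ = 9. For fixed y, x³ = 14·y³ + 9, so a solution requires the RHS to be a perfect cube.
Strategy: iterate y from -35 to 35, compute RHS = 14·y³ + 9, and check whether it is a (positive or negative) perfect cube.
Check small values of y:
  y = 0: RHS = 9 is not a perfect cube.
  y = 1: RHS = 23 is not a perfect cube.
  y = -1: RHS = -5 is not a perfect cube.
  y = 2: RHS = 121 is not a perfect cube.
  y = -2: RHS = -103 is not a perfect cube.
  y = 3: RHS = 387 is not a perfect cube.
  y = -3: RHS = -369 is not a perfect cube.
Continuing the search up to |y| = 35 finds no solutions either.
No (x, y) in the scanned range satisfies the equation.

No integer solutions with |y| ≤ 35.


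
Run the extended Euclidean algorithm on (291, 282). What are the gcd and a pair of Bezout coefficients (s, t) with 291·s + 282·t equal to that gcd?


Euclidean algorithm on (291, 282) — divide until remainder is 0:
  291 = 1 · 282 + 9
  282 = 31 · 9 + 3
  9 = 3 · 3 + 0
gcd(291, 282) = 3.
Track Bezout coefficients alongside the remainders: start with r₀ = 291 = a·1 + b·0 (s = 1, t = 0) and r₁ = 282 = a·0 + b·1 (s = 0, t = 1); each new remainder r_{k+1} = r_{k-1} − q_k·r_k inherits s_{k+1} = s_{k-1} − q_k·s_k, t_{k+1} = t_{k-1} − q_k·t_k, so r_k = a·s_k + b·t_k at every step:
  q = 1: r = 9, s = 1 − 1·0 = 1, t = 0 − 1·1 = -1  (check: 291·1 + 282·(-1) = 9)
  q = 31: r = 3, s = 0 − 31·1 = -31, t = 1 − 31·(-1) = 32  (check: 291·(-31) + 282·32 = 3)
The row with r = 3 (the gcd) gives the Bezout coefficients s = -31, t = 32.
Result: 291 · (-31) + 282 · (32) = 3.

gcd(291, 282) = 3; s = -31, t = 32 (check: 291·(-31) + 282·32 = 3).


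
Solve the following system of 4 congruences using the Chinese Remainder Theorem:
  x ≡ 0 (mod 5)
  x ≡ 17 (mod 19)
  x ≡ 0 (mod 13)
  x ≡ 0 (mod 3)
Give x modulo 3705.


Product of moduli M = 5 · 19 · 13 · 3 = 3705.
Merge one congruence at a time:
  Start: x ≡ 0 (mod 5).
  Combine with x ≡ 17 (mod 19); new modulus lcm = 95.
    Write x = 0 + 5·t and substitute into x ≡ 17 (mod 19): 5·t ≡ 17 − 0 = 17 (mod 19).
    The inverse of 5 mod 19 is 4 (since 5·4 = 20 = 1·19 + 1), so t ≡ 4·17 = 68 ≡ 11 (mod 19).
    Then x = 0 + 5·11 = 55, valid modulo lcm(5, 19) = 95: x ≡ 55 (mod 95).
  Combine with x ≡ 0 (mod 13); new modulus lcm = 1235.
    Write x = 55 + 95·t and substitute into x ≡ 0 (mod 13): 95·t ≡ 0 − 55 = -55 (mod 13).
    Reduce coefficients mod 13: 4·t ≡ 10 (mod 13).
    The inverse of 4 mod 13 is 10 (since 4·10 = 40 = 3·13 + 1), so t ≡ 10·10 = 100 ≡ 9 (mod 13).
    Then x = 55 + 95·9 = 910, valid modulo lcm(95, 13) = 1235: x ≡ 910 (mod 1235).
  Combine with x ≡ 0 (mod 3); new modulus lcm = 3705.
    Write x = 910 + 1235·t and substitute into x ≡ 0 (mod 3): 1235·t ≡ 0 − 910 = -910 (mod 3).
    Reduce coefficients mod 3: 2·t ≡ 2 (mod 3).
    The inverse of 2 mod 3 is 2 (since 2·2 = 4 = 1·3 + 1), so t ≡ 2·2 = 4 ≡ 1 (mod 3).
    Then x = 910 + 1235·1 = 2145, valid modulo lcm(1235, 3) = 3705: x ≡ 2145 (mod 3705).
Verify against each original: 2145 mod 5 = 0, 2145 mod 19 = 17, 2145 mod 13 = 0, 2145 mod 3 = 0.

x ≡ 2145 (mod 3705).


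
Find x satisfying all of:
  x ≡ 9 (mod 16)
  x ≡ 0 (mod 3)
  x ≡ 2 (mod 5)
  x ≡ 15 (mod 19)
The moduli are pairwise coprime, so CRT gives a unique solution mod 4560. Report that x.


Product of moduli M = 16 · 3 · 5 · 19 = 4560.
Merge one congruence at a time:
  Start: x ≡ 9 (mod 16).
  Combine with x ≡ 0 (mod 3); new modulus lcm = 48.
    Write x = 9 + 16·t and substitute into x ≡ 0 (mod 3): 16·t ≡ 0 − 9 = -9 (mod 3).
    Reduce coefficients mod 3: 1·t ≡ 0 (mod 3).
    So t ≡ 0 (mod 3).
    Then x = 9 + 16·0 = 9, valid modulo lcm(16, 3) = 48: x ≡ 9 (mod 48).
  Combine with x ≡ 2 (mod 5); new modulus lcm = 240.
    Write x = 9 + 48·t and substitute into x ≡ 2 (mod 5): 48·t ≡ 2 − 9 = -7 (mod 5).
    Reduce coefficients mod 5: 3·t ≡ 3 (mod 5).
    The inverse of 3 mod 5 is 2 (since 3·2 = 6 = 1·5 + 1), so t ≡ 2·3 = 6 ≡ 1 (mod 5).
    Then x = 9 + 48·1 = 57, valid modulo lcm(48, 5) = 240: x ≡ 57 (mod 240).
  Combine with x ≡ 15 (mod 19); new modulus lcm = 4560.
    Write x = 57 + 240·t and substitute into x ≡ 15 (mod 19): 240·t ≡ 15 − 57 = -42 (mod 19).
    Reduce coefficients mod 19: 12·t ≡ 15 (mod 19).
    The inverse of 12 mod 19 is 8 (since 12·8 = 96 = 5·19 + 1), so t ≡ 8·15 = 120 ≡ 6 (mod 19).
    Then x = 57 + 240·6 = 1497, valid modulo lcm(240, 19) = 4560: x ≡ 1497 (mod 4560).
Verify against each original: 1497 mod 16 = 9, 1497 mod 3 = 0, 1497 mod 5 = 2, 1497 mod 19 = 15.

x ≡ 1497 (mod 4560).


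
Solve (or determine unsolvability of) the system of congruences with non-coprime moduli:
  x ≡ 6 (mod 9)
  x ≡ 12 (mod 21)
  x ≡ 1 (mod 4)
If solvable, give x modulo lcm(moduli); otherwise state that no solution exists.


Moduli 9, 21, 4 are not pairwise coprime, so CRT works modulo lcm(m_i) when all pairwise compatibility conditions hold.
Pairwise compatibility: gcd(m_i, m_j) must divide a_i - a_j for every pair.
Merge one congruence at a time:
  Start: x ≡ 6 (mod 9).
  Combine with x ≡ 12 (mod 21): gcd(9, 21) = 3; 12 - 6 = 6, which IS divisible by 3, so compatible.
    Write x = 6 + 9·t and substitute into x ≡ 12 (mod 21): 9·t ≡ 12 − 6 = 6 (mod 21).
    Divide the congruence (and modulus) by g = 3: 3·t ≡ 2 (mod 7).
    The inverse of 3 mod 7 is 5 (since 3·5 = 15 = 2·7 + 1), so t ≡ 5·2 = 10 ≡ 3 (mod 7).
    Then x = 6 + 9·3 = 33, valid modulo lcm(9, 21) = 63: x ≡ 33 (mod 63).
  Combine with x ≡ 1 (mod 4): gcd(63, 4) = 1; 1 - 33 = -32, which IS divisible by 1, so compatible.
    Write x = 33 + 63·t and substitute into x ≡ 1 (mod 4): 63·t ≡ 1 − 33 = -32 (mod 4).
    Reduce coefficients mod 4: 3·t ≡ 0 (mod 4).
    The inverse of 3 mod 4 is 3 (since 3·3 = 9 = 2·4 + 1), so t ≡ 3·0 = 0 ≡ 0 (mod 4).
    Then x = 33 + 63·0 = 33, valid modulo lcm(63, 4) = 252: x ≡ 33 (mod 252).
Verify: 33 mod 9 = 6, 33 mod 21 = 12, 33 mod 4 = 1.

x ≡ 33 (mod 252).


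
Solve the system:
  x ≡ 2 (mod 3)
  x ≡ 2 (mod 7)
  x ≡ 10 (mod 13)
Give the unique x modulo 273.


Moduli 3, 7, 13 are pairwise coprime; by CRT there is a unique solution modulo M = 3 · 7 · 13 = 273.
Solve pairwise, accumulating the modulus:
  Start with x ≡ 2 (mod 3).
  Combine with x ≡ 2 (mod 7): since gcd(3, 7) = 1, we get a unique residue mod 21.
    Write x = 2 + 3·t and substitute into x ≡ 2 (mod 7): 3·t ≡ 2 − 2 = 0 (mod 7).
    The inverse of 3 mod 7 is 5 (since 3·5 = 15 = 2·7 + 1), so t ≡ 5·0 = 0 ≡ 0 (mod 7).
    Then x = 2 + 3·0 = 2, valid modulo lcm(3, 7) = 21: x ≡ 2 (mod 21).
  Combine with x ≡ 10 (mod 13): since gcd(21, 13) = 1, we get a unique residue mod 273.
    Write x = 2 + 21·t and substitute into x ≡ 10 (mod 13): 21·t ≡ 10 − 2 = 8 (mod 13).
    Reduce coefficients mod 13: 8·t ≡ 8 (mod 13).
    The inverse of 8 mod 13 is 5 (since 8·5 = 40 = 3·13 + 1), so t ≡ 5·8 = 40 ≡ 1 (mod 13).
    Then x = 2 + 21·1 = 23, valid modulo lcm(21, 13) = 273: x ≡ 23 (mod 273).
Verify: 23 mod 3 = 2 ✓, 23 mod 7 = 2 ✓, 23 mod 13 = 10 ✓.

x ≡ 23 (mod 273).


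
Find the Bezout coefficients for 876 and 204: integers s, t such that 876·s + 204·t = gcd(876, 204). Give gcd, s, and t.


Euclidean algorithm on (876, 204) — divide until remainder is 0:
  876 = 4 · 204 + 60
  204 = 3 · 60 + 24
  60 = 2 · 24 + 12
  24 = 2 · 12 + 0
gcd(876, 204) = 12.
Track Bezout coefficients alongside the remainders: start with r₀ = 876 = a·1 + b·0 (s = 1, t = 0) and r₁ = 204 = a·0 + b·1 (s = 0, t = 1); each new remainder r_{k+1} = r_{k-1} − q_k·r_k inherits s_{k+1} = s_{k-1} − q_k·s_k, t_{k+1} = t_{k-1} − q_k·t_k, so r_k = a·s_k + b·t_k at every step:
  q = 4: r = 60, s = 1 − 4·0 = 1, t = 0 − 4·1 = -4  (check: 876·1 + 204·(-4) = 60)
  q = 3: r = 24, s = 0 − 3·1 = -3, t = 1 − 3·(-4) = 13  (check: 876·(-3) + 204·13 = 24)
  q = 2: r = 12, s = 1 − 2·(-3) = 7, t = -4 − 2·13 = -30  (check: 876·7 + 204·(-30) = 12)
The row with r = 12 (the gcd) gives the Bezout coefficients s = 7, t = -30.
Result: 876 · (7) + 204 · (-30) = 12.

gcd(876, 204) = 12; s = 7, t = -30 (check: 876·7 + 204·(-30) = 12).


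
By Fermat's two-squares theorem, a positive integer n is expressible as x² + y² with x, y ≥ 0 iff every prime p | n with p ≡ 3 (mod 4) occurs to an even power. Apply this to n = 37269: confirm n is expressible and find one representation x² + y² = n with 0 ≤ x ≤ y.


Step 1: Factor n = 37269 = 3^2 · 41 · 101.
Step 2: Check the mod-4 condition on each prime factor: 3 ≡ 3 (mod 4), exponent 2 (must be even); 41 ≡ 1 (mod 4), exponent 1; 101 ≡ 1 (mod 4), exponent 1.
All primes ≡ 3 (mod 4) appear to even exponent (or don't appear), so by the two-squares theorem n IS expressible as a sum of two squares.
Step 3: Build a representation. Group n = k² · m with k = 3 and m = 41 · 101 = 4141 (a product of primes ≡ 1 (mod 4)); a representation of m scales to one of n via (k·x)² + (k·y)² = k²(x² + y²). Each prime p ≡ 1 (mod 4) is itself a sum of two squares; find a² by testing p − a² for a perfect square:
  41: 41 − 1² = 40, 41 − 2² = 37, 41 − 3² = 32, 41 − 4² = 25 = 5² ⇒ 41 = 4² + 5².
  101: 101 − 1² = 100 = 10² ⇒ 101 = 1² + 10².
  Combine using the Brahmagupta–Fibonacci identity (a² + b²)(c² + d²) = (ac − bd)² + (ad + bc)² = (ac + bd)² + (ad − bc)²:
  41 · 101 = 4141: from (4² + 5²)(1² + 10²), take (4·1 − 5·10, 4·10 + 5·1) = (4 − 50, 40 + 5) = (-46, 45); dropping signs (only squares matter) gives (46, 45); check 46² + 45² = 2116 + 2025 = 4141 ✓.
  Scale by k = 3: (3·46, 3·45) = (138, 135).
Step 4: Order so x ≤ y and verify: 135² + 138² = 18225 + 19044 = 37269 = n. ✓

n = 37269 = 135² + 138² (one valid representation with x ≤ y).


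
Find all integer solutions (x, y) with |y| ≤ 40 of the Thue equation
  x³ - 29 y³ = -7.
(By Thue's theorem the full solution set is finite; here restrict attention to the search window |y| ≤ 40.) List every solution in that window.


The equation is x³ - 29y³ = -7. For fixed y, x³ = 29·y³ − 7, so a solution requires the RHS to be a perfect cube.
Strategy: iterate y from -40 to 40, compute RHS = 29·y³ − 7, and check whether it is a (positive or negative) perfect cube.
Check small values of y:
  y = 0: RHS = -7 is not a perfect cube.
  y = 1: RHS = 22 is not a perfect cube.
  y = -1: RHS = -36 is not a perfect cube.
  y = 2: RHS = 225 is not a perfect cube.
  y = -2: RHS = -239 is not a perfect cube.
  y = 3: RHS = 776 is not a perfect cube.
  y = -3: RHS = -790 is not a perfect cube.
Continuing the search up to |y| = 40 finds no solutions either.
No (x, y) in the scanned range satisfies the equation.

No integer solutions with |y| ≤ 40.


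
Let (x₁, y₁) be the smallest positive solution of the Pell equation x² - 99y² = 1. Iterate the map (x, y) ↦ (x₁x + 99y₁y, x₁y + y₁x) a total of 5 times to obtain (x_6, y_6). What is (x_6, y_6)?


Step 1: Find the fundamental solution (x₁, y₁) of x² - 99y² = 1.
  Expand √99 as a continued fraction. a₀ = ⌊√99⌋ = 9; iterate m_{k+1} = d_k·a_k − m_k, d_{k+1} = (99 − m_{k+1}²)/d_k, a_{k+1} = ⌊(a₀ + m_{k+1})/d_{k+1}⌋ (starting m₀ = 0, d₀ = 1), with convergents p_k = a_k·p_{k-1} + p_{k-2}, q_k = a_k·q_{k-1} + q_{k-2} (p₋₁ = 1, q₋₁ = 0):
  k = 0: a₀ = 9; p₀/q₀ = 9/1; p₀² − 99·q₀² = 81 − 99 = -18.
  k = 1: m = 9, d = 18, a = ⌊(9 + 9)/18⌋ = 1; p/q = (1·9 + 1)/(1·1 + 0) = 10/1; p² − 99·q² = 100 − 99 = 1.
  The first convergent with p² − 99·q² = 1 gives the fundamental solution (x₁, y₁) = (10, 1).
Step 2: Apply the recurrence (x_{n+1}, y_{n+1}) = (x₁x_n + 99y₁y_n, x₁y_n + y₁x_n) repeatedly.
  From (x_1, y_1) = (10, 1): x_2 = 10·10 + 99·1·1 = 199; y_2 = 10·1 + 1·10 = 20.
  From (x_2, y_2) = (199, 20): x_3 = 10·199 + 99·1·20 = 3970; y_3 = 10·20 + 1·199 = 399.
  From (x_3, y_3) = (3970, 399): x_4 = 10·3970 + 99·1·399 = 79201; y_4 = 10·399 + 1·3970 = 7960.
  From (x_4, y_4) = (79201, 7960): x_5 = 10·79201 + 99·1·7960 = 1580050; y_5 = 10·7960 + 1·79201 = 158801.
  From (x_5, y_5) = (1580050, 158801): x_6 = 10·1580050 + 99·1·158801 = 31521799; y_6 = 10·158801 + 1·1580050 = 3168060.
Step 3: Verify x_6² - 99·y_6² = 993623812196401 - 993623812196400 = 1 (should be 1). ✓

(x_1, y_1) = (10, 1); (x_6, y_6) = (31521799, 3168060).


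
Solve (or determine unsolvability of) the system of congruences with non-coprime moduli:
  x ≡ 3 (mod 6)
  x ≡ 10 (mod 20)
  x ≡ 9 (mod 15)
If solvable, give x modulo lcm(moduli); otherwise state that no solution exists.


Moduli 6, 20, 15 are not pairwise coprime, so CRT works modulo lcm(m_i) when all pairwise compatibility conditions hold.
Pairwise compatibility: gcd(m_i, m_j) must divide a_i - a_j for every pair.
Merge one congruence at a time:
  Start: x ≡ 3 (mod 6).
  Combine with x ≡ 10 (mod 20): gcd(6, 20) = 2, and 10 - 3 = 7 is NOT divisible by 2.
    ⇒ system is inconsistent (no integer solution).

No solution (the system is inconsistent).


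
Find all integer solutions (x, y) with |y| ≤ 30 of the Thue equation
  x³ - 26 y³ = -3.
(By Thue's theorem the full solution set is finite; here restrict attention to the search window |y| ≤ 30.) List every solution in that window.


The equation is x³ - 26y³ = -3. For fixed y, x³ = 26·y³ − 3, so a solution requires the RHS to be a perfect cube.
Strategy: iterate y from -30 to 30, compute RHS = 26·y³ − 3, and check whether it is a (positive or negative) perfect cube.
Check small values of y:
  y = 0: RHS = -3 is not a perfect cube.
  y = 1: RHS = 23 is not a perfect cube.
  y = -1: RHS = -29 is not a perfect cube.
  y = 2: RHS = 205 is not a perfect cube.
  y = -2: RHS = -211 is not a perfect cube.
  y = 3: RHS = 699 is not a perfect cube.
  y = -3: RHS = -705 is not a perfect cube.
Continuing the search up to |y| = 30 finds no solutions either.
No (x, y) in the scanned range satisfies the equation.

No integer solutions with |y| ≤ 30.
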